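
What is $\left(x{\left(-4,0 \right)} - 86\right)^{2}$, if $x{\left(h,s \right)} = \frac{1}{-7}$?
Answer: $\frac{363609}{49} \approx 7420.6$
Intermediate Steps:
$x{\left(h,s \right)} = - \frac{1}{7}$
$\left(x{\left(-4,0 \right)} - 86\right)^{2} = \left(- \frac{1}{7} - 86\right)^{2} = \left(- \frac{603}{7}\right)^{2} = \frac{363609}{49}$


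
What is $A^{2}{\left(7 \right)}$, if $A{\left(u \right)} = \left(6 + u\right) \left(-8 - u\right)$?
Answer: $38025$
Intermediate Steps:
$A{\left(u \right)} = \left(-8 - u\right) \left(6 + u\right)$
$A^{2}{\left(7 \right)} = \left(-48 - 7^{2} - 98\right)^{2} = \left(-48 - 49 - 98\right)^{2} = \left(-195\right)^{2} = 38025$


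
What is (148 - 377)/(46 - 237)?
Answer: 229/191 ≈ 1.1990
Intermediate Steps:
(148 - 377)/(46 - 237) = -229/(-191) = -229*(-1/191) = 229/191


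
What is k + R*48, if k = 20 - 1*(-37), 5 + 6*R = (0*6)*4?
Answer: 17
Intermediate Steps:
R = -5/6 (R = -5/6 + ((0*6)*4)/6 = -5/6 + (0*4)/6 = -5/6 + (1/6)*0 = -5/6 + 0 = -5/6 ≈ -0.83333)
k = 57 (k = 20 + 37 = 57)
k + R*48 = 57 - 5/6*48 = 57 - 40 = 17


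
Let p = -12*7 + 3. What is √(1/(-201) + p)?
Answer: I*√3272682/201 ≈ 9.0003*I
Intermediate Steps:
p = -81 (p = -84 + 3 = -81)
√(1/(-201) + p) = √(1/(-201) - 81) = √(-1/201 - 81) = √(-16282/201) = I*√3272682/201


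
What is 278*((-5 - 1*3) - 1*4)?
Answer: -3336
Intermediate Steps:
278*((-5 - 1*3) - 1*4) = 278*((-5 - 3) - 4) = 278*(-8 - 4) = 278*(-12) = -3336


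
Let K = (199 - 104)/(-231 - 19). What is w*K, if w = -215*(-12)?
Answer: -4902/5 ≈ -980.40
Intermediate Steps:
K = -19/50 (K = 95/(-250) = 95*(-1/250) = -19/50 ≈ -0.38000)
w = 2580
w*K = 2580*(-19/50) = -4902/5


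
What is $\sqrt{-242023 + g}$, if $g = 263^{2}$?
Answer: $9 i \sqrt{2134} \approx 415.76 i$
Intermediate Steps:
$g = 69169$
$\sqrt{-242023 + g} = \sqrt{-242023 + 69169} = \sqrt{-172854} = 9 i \sqrt{2134}$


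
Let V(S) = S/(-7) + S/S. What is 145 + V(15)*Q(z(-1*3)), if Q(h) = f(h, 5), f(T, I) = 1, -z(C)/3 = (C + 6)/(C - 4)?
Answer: 1007/7 ≈ 143.86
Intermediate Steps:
z(C) = -3*(6 + C)/(-4 + C) (z(C) = -3*(C + 6)/(C - 4) = -3*(6 + C)/(-4 + C))
Q(h) = 1
V(S) = 1 - S/7 (V(S) = S*(-1/7) + 1 = -S/7 + 1 = 1 - S/7)
145 + V(15)*Q(z(-1*3)) = 145 + (1 - 1/7*15)*1 = 145 + (1 - 15/7)*1 = 145 - 8/7*1 = 145 - 8/7 = 1007/7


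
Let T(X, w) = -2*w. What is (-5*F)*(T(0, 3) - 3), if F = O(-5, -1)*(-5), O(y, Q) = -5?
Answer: 1125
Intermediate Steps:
F = 25 (F = -5*(-5) = 25)
(-5*F)*(T(0, 3) - 3) = (-5*25)*(-2*3 - 3) = -125*(-6 - 3) = -125*(-9) = 1125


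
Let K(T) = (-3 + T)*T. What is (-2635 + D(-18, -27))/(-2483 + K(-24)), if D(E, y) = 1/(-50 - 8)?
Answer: 152831/106430 ≈ 1.4360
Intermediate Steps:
D(E, y) = -1/58 (D(E, y) = 1/(-58) = -1/58)
K(T) = T*(-3 + T)
(-2635 + D(-18, -27))/(-2483 + K(-24)) = (-2635 - 1/58)/(-2483 - 24*(-3 - 24)) = -152831/(58*(-2483 - 24*(-27))) = -152831/(58*(-2483 + 648)) = -152831/58/(-1835) = -152831/58*(-1/1835) = 152831/106430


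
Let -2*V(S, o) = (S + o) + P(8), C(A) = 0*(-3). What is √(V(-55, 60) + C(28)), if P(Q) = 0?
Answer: I*√10/2 ≈ 1.5811*I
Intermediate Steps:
C(A) = 0
V(S, o) = -S/2 - o/2 (V(S, o) = -((S + o) + 0)/2 = -(S + o)/2 = -S/2 - o/2)
√(V(-55, 60) + C(28)) = √((-½*(-55) - ½*60) + 0) = √((55/2 - 30) + 0) = √(-5/2 + 0) = √(-5/2) = I*√10/2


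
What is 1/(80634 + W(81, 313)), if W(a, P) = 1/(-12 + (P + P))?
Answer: 614/49509277 ≈ 1.2402e-5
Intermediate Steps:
W(a, P) = 1/(-12 + 2*P)
1/(80634 + W(81, 313)) = 1/(80634 + 1/(2*(-6 + 313))) = 1/(80634 + (1/2)/307) = 1/(80634 + (1/2)*(1/307)) = 1/(80634 + 1/614) = 1/(49509277/614) = 614/49509277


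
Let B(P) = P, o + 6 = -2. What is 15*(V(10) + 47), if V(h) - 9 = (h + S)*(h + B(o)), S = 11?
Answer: 1470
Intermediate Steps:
o = -8 (o = -6 - 2 = -8)
V(h) = 9 + (-8 + h)*(11 + h) (V(h) = 9 + (h + 11)*(h - 8) = 9 + (11 + h)*(-8 + h) = 9 + (-8 + h)*(11 + h))
15*(V(10) + 47) = 15*((-79 + 10**2 + 3*10) + 47) = 15*((-79 + 100 + 30) + 47) = 15*(51 + 47) = 15*98 = 1470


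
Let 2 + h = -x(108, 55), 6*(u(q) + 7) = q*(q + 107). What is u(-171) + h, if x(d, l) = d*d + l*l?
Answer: -12874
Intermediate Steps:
x(d, l) = d² + l²
u(q) = -7 + q*(107 + q)/6 (u(q) = -7 + (q*(q + 107))/6 = -7 + (q*(107 + q))/6 = -7 + q*(107 + q)/6)
h = -14691 (h = -2 - (108² + 55²) = -2 - (11664 + 3025) = -2 - 1*14689 = -2 - 14689 = -14691)
u(-171) + h = (-7 + (⅙)*(-171)² + (107/6)*(-171)) - 14691 = (-7 + (⅙)*29241 - 6099/2) - 14691 = (-7 + 9747/2 - 6099/2) - 14691 = 1817 - 14691 = -12874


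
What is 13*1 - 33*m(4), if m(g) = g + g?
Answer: -251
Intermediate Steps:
m(g) = 2*g
13*1 - 33*m(4) = 13*1 - 66*4 = 13 - 33*8 = 13 - 264 = -251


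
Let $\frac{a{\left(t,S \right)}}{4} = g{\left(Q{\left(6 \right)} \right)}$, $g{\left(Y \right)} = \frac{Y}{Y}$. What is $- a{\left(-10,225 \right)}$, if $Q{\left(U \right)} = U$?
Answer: $-4$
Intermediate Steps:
$g{\left(Y \right)} = 1$
$a{\left(t,S \right)} = 4$ ($a{\left(t,S \right)} = 4 \cdot 1 = 4$)
$- a{\left(-10,225 \right)} = \left(-1\right) 4 = -4$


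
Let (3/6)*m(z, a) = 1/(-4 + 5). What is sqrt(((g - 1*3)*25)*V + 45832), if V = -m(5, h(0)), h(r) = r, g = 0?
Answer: sqrt(45982) ≈ 214.43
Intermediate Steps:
m(z, a) = 2 (m(z, a) = 2/(-4 + 5) = 2/1 = 2*1 = 2)
V = -2 (V = -1*2 = -2)
sqrt(((g - 1*3)*25)*V + 45832) = sqrt(((0 - 1*3)*25)*(-2) + 45832) = sqrt(((0 - 3)*25)*(-2) + 45832) = sqrt(-3*25*(-2) + 45832) = sqrt(-75*(-2) + 45832) = sqrt(150 + 45832) = sqrt(45982)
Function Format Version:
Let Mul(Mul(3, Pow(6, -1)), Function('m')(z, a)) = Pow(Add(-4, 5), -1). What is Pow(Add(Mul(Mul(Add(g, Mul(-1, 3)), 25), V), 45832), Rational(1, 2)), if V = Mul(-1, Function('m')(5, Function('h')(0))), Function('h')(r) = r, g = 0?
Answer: Pow(45982, Rational(1, 2)) ≈ 214.43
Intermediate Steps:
Function('m')(z, a) = 2 (Function('m')(z, a) = Mul(2, Pow(Add(-4, 5), -1)) = Mul(2, Pow(1, -1)) = Mul(2, 1) = 2)
V = -2 (V = Mul(-1, 2) = -2)
Pow(Add(Mul(Mul(Add(g, Mul(-1, 3)), 25), V), 45832), Rational(1, 2)) = Pow(Add(Mul(Mul(Add(0, Mul(-1, 3)), 25), -2), 45832), Rational(1, 2)) = Pow(Add(Mul(Mul(Add(0, -3), 25), -2), 45832), Rational(1, 2)) = Pow(Add(Mul(Mul(-3, 25), -2), 45832), Rational(1, 2)) = Pow(Add(Mul(-75, -2), 45832), Rational(1, 2)) = Pow(Add(150, 45832), Rational(1, 2)) = Pow(45982, Rational(1, 2))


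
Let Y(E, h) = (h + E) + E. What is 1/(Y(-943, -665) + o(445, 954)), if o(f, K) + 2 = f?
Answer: -1/2108 ≈ -0.00047438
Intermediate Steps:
Y(E, h) = h + 2*E (Y(E, h) = (E + h) + E = h + 2*E)
o(f, K) = -2 + f
1/(Y(-943, -665) + o(445, 954)) = 1/((-665 + 2*(-943)) + (-2 + 445)) = 1/((-665 - 1886) + 443) = 1/(-2551 + 443) = 1/(-2108) = -1/2108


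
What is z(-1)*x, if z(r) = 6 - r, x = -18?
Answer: -126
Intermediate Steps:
z(-1)*x = (6 - 1*(-1))*(-18) = (6 + 1)*(-18) = 7*(-18) = -126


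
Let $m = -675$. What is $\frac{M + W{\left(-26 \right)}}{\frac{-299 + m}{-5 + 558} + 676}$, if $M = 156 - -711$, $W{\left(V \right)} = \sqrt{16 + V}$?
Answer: $\frac{479451}{372854} + \frac{553 i \sqrt{10}}{372854} \approx 1.2859 + 0.0046901 i$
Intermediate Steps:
$M = 867$ ($M = 156 + 711 = 867$)
$\frac{M + W{\left(-26 \right)}}{\frac{-299 + m}{-5 + 558} + 676} = \frac{867 + \sqrt{16 - 26}}{\frac{-299 - 675}{-5 + 558} + 676} = \frac{867 + \sqrt{-10}}{- \frac{974}{553} + 676} = \frac{867 + i \sqrt{10}}{\left(-974\right) \frac{1}{553} + 676} = \frac{867 + i \sqrt{10}}{- \frac{974}{553} + 676} = \frac{867 + i \sqrt{10}}{\frac{372854}{553}} = \left(867 + i \sqrt{10}\right) \frac{553}{372854} = \frac{479451}{372854} + \frac{553 i \sqrt{10}}{372854}$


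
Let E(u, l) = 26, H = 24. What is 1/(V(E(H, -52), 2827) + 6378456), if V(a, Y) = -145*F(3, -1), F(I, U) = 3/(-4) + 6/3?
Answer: 4/25513099 ≈ 1.5678e-7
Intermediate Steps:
F(I, U) = 5/4 (F(I, U) = 3*(-1/4) + 6*(1/3) = -3/4 + 2 = 5/4)
V(a, Y) = -725/4 (V(a, Y) = -145*5/4 = -725/4)
1/(V(E(H, -52), 2827) + 6378456) = 1/(-725/4 + 6378456) = 1/(25513099/4) = 4/25513099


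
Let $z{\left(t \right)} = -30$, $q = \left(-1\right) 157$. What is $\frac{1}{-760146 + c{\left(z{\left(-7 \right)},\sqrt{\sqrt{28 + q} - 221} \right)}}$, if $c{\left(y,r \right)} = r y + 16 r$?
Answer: $- \frac{1}{760146 + 14 \sqrt{-221 + i \sqrt{129}}} \approx -1.3155 \cdot 10^{-6} + 3.603 \cdot 10^{-10} i$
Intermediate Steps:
$q = -157$
$c{\left(y,r \right)} = 16 r + r y$
$\frac{1}{-760146 + c{\left(z{\left(-7 \right)},\sqrt{\sqrt{28 + q} - 221} \right)}} = \frac{1}{-760146 + \sqrt{\sqrt{28 - 157} - 221} \left(16 - 30\right)} = \frac{1}{-760146 + \sqrt{\sqrt{-129} - 221} \left(-14\right)} = \frac{1}{-760146 + \sqrt{i \sqrt{129} - 221} \left(-14\right)} = \frac{1}{-760146 + \sqrt{-221 + i \sqrt{129}} \left(-14\right)} = \frac{1}{-760146 - 14 \sqrt{-221 + i \sqrt{129}}}$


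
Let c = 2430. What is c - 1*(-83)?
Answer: 2513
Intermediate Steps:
c - 1*(-83) = 2430 - 1*(-83) = 2430 + 83 = 2513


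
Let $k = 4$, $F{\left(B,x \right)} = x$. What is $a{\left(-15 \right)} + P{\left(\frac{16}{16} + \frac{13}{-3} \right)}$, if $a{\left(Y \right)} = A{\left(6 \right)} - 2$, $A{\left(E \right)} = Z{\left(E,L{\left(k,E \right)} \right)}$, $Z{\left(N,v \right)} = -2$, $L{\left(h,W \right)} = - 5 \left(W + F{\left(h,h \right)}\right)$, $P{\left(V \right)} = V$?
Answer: $- \frac{22}{3} \approx -7.3333$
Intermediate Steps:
$L{\left(h,W \right)} = - 5 W - 5 h$ ($L{\left(h,W \right)} = - 5 \left(W + h\right) = - 5 W - 5 h$)
$A{\left(E \right)} = -2$
$a{\left(Y \right)} = -4$ ($a{\left(Y \right)} = -2 - 2 = -4$)
$a{\left(-15 \right)} + P{\left(\frac{16}{16} + \frac{13}{-3} \right)} = -4 + \left(\frac{16}{16} + \frac{13}{-3}\right) = -4 + \left(16 \cdot \frac{1}{16} + 13 \left(- \frac{1}{3}\right)\right) = -4 + \left(1 - \frac{13}{3}\right) = -4 - \frac{10}{3} = - \frac{22}{3}$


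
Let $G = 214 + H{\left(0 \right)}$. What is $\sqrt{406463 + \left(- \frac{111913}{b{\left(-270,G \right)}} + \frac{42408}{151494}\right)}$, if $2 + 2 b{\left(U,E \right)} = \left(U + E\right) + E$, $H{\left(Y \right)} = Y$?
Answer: $\frac{\sqrt{1570952853239553966}}{1969422} \approx 636.42$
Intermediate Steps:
$G = 214$ ($G = 214 + 0 = 214$)
$b{\left(U,E \right)} = -1 + E + \frac{U}{2}$ ($b{\left(U,E \right)} = -1 + \frac{\left(U + E\right) + E}{2} = -1 + \frac{\left(E + U\right) + E}{2} = -1 + \frac{U + 2 E}{2} = -1 + \left(E + \frac{U}{2}\right) = -1 + E + \frac{U}{2}$)
$\sqrt{406463 + \left(- \frac{111913}{b{\left(-270,G \right)}} + \frac{42408}{151494}\right)} = \sqrt{406463 + \left(- \frac{111913}{-1 + 214 + \frac{1}{2} \left(-270\right)} + \frac{42408}{151494}\right)} = \sqrt{406463 + \left(- \frac{111913}{-1 + 214 - 135} + 42408 \cdot \frac{1}{151494}\right)} = \sqrt{406463 + \left(- \frac{111913}{78} + \frac{7068}{25249}\right)} = \sqrt{406463 - \frac{2825140033}{1969422}} = \sqrt{\frac{797672034353}{1969422}} = \frac{\sqrt{1570952853239553966}}{1969422}$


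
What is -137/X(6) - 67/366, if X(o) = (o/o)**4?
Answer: -50209/366 ≈ -137.18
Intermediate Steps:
X(o) = 1 (X(o) = 1**4 = 1)
-137/X(6) - 67/366 = -137/1 - 67/366 = -137*1 - 67*1/366 = -137 - 67/366 = -50209/366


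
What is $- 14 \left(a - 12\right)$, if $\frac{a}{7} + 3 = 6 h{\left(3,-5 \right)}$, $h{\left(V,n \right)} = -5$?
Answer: $3402$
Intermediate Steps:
$a = -231$ ($a = -21 + 7 \cdot 6 \left(-5\right) = -21 + 7 \left(-30\right) = -21 - 210 = -231$)
$- 14 \left(a - 12\right) = - 14 \left(-231 - 12\right) = \left(-14\right) \left(-243\right) = 3402$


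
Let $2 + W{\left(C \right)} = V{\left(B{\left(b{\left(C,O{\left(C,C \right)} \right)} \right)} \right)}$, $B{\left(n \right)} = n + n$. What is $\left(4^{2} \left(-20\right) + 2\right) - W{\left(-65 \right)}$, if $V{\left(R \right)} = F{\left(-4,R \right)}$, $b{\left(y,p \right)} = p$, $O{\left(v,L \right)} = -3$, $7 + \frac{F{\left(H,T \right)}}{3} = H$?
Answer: $-283$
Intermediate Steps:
$F{\left(H,T \right)} = -21 + 3 H$
$B{\left(n \right)} = 2 n$
$V{\left(R \right)} = -33$ ($V{\left(R \right)} = -21 + 3 \left(-4\right) = -21 - 12 = -33$)
$W{\left(C \right)} = -35$ ($W{\left(C \right)} = -2 - 33 = -35$)
$\left(4^{2} \left(-20\right) + 2\right) - W{\left(-65 \right)} = \left(4^{2} \left(-20\right) + 2\right) - -35 = \left(16 \left(-20\right) + 2\right) + 35 = \left(-320 + 2\right) + 35 = -318 + 35 = -283$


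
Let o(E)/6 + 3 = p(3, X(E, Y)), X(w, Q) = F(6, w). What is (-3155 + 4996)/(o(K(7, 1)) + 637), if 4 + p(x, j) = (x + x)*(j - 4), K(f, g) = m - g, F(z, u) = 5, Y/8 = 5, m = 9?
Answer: 1841/631 ≈ 2.9176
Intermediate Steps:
Y = 40 (Y = 8*5 = 40)
K(f, g) = 9 - g
X(w, Q) = 5
p(x, j) = -4 + 2*x*(-4 + j) (p(x, j) = -4 + (x + x)*(j - 4) = -4 + (2*x)*(-4 + j) = -4 + 2*x*(-4 + j))
o(E) = -6 (o(E) = -18 + 6*(-4 - 8*3 + 2*5*3) = -18 + 6*(-4 - 24 + 30) = -18 + 6*2 = -18 + 12 = -6)
(-3155 + 4996)/(o(K(7, 1)) + 637) = (-3155 + 4996)/(-6 + 637) = 1841/631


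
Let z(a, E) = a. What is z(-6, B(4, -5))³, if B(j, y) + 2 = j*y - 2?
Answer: -216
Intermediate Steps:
B(j, y) = -4 + j*y (B(j, y) = -2 + (j*y - 2) = -2 + (-2 + j*y) = -4 + j*y)
z(-6, B(4, -5))³ = (-6)³ = -216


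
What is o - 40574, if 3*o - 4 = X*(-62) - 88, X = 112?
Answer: -128750/3 ≈ -42917.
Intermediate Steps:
o = -7028/3 (o = 4/3 + (112*(-62) - 88)/3 = 4/3 + (-6944 - 88)/3 = 4/3 + (⅓)*(-7032) = 4/3 - 2344 = -7028/3 ≈ -2342.7)
o - 40574 = -7028/3 - 40574 = -128750/3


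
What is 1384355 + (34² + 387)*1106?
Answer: 3090913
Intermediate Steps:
1384355 + (34² + 387)*1106 = 1384355 + (1156 + 387)*1106 = 1384355 + 1543*1106 = 1384355 + 1706558 = 3090913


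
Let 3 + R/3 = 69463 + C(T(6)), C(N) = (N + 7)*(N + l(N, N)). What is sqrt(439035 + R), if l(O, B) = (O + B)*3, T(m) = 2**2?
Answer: sqrt(648339) ≈ 805.20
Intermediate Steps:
T(m) = 4
l(O, B) = 3*B + 3*O (l(O, B) = (B + O)*3 = 3*B + 3*O)
C(N) = 7*N*(7 + N) (C(N) = (N + 7)*(N + (3*N + 3*N)) = (7 + N)*(N + 6*N) = (7 + N)*(7*N) = 7*N*(7 + N))
R = 209304 (R = -9 + 3*(69463 + 7*4*(7 + 4)) = -9 + 3*(69463 + 7*4*11) = -9 + 3*(69463 + 308) = -9 + 3*69771 = -9 + 209313 = 209304)
sqrt(439035 + R) = sqrt(439035 + 209304) = sqrt(648339)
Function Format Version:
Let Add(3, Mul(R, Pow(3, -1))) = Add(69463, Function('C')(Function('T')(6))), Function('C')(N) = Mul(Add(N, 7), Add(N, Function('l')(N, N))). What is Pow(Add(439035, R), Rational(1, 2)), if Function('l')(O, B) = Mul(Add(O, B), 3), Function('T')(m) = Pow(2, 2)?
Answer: Pow(648339, Rational(1, 2)) ≈ 805.20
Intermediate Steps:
Function('T')(m) = 4
Function('l')(O, B) = Add(Mul(3, B), Mul(3, O)) (Function('l')(O, B) = Mul(Add(B, O), 3) = Add(Mul(3, B), Mul(3, O)))
Function('C')(N) = Mul(7, N, Add(7, N)) (Function('C')(N) = Mul(Add(N, 7), Add(N, Add(Mul(3, N), Mul(3, N)))) = Mul(Add(7, N), Add(N, Mul(6, N))) = Mul(Add(7, N), Mul(7, N)) = Mul(7, N, Add(7, N)))
R = 209304 (R = Add(-9, Mul(3, Add(69463, Mul(7, 4, Add(7, 4))))) = Add(-9, Mul(3, Add(69463, Mul(7, 4, 11)))) = Add(-9, Mul(3, Add(69463, 308))) = Add(-9, Mul(3, 69771)) = Add(-9, 209313) = 209304)
Pow(Add(439035, R), Rational(1, 2)) = Pow(Add(439035, 209304), Rational(1, 2)) = Pow(648339, Rational(1, 2))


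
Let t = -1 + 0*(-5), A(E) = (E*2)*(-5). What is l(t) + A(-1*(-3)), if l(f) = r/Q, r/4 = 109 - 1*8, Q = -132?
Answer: -1091/33 ≈ -33.061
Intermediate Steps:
r = 404 (r = 4*(109 - 1*8) = 4*(109 - 8) = 4*101 = 404)
A(E) = -10*E (A(E) = (2*E)*(-5) = -10*E)
t = -1 (t = -1 + 0 = -1)
l(f) = -101/33 (l(f) = 404/(-132) = 404*(-1/132) = -101/33)
l(t) + A(-1*(-3)) = -101/33 - (-10)*(-3) = -101/33 - 10*3 = -101/33 - 30 = -1091/33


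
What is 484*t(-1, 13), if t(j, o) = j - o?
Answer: -6776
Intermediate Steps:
484*t(-1, 13) = 484*(-1 - 1*13) = 484*(-1 - 13) = 484*(-14) = -6776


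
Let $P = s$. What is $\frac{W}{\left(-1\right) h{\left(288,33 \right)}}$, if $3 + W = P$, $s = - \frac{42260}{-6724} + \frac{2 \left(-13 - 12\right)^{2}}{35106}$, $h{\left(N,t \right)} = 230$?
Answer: $- \frac{97978291}{6786516390} \approx -0.014437$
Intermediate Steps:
$s = \frac{186498070}{29506593}$ ($s = \left(-42260\right) \left(- \frac{1}{6724}\right) + 2 \left(-25\right)^{2} \cdot \frac{1}{35106} = \frac{10565}{1681} + 2 \cdot 625 \cdot \frac{1}{35106} = \frac{10565}{1681} + 1250 \cdot \frac{1}{35106} = \frac{10565}{1681} + \frac{625}{17553} = \frac{186498070}{29506593} \approx 6.3206$)
$P = \frac{186498070}{29506593} \approx 6.3206$
$W = \frac{97978291}{29506593}$ ($W = -3 + \frac{186498070}{29506593} = \frac{97978291}{29506593} \approx 3.3206$)
$\frac{W}{\left(-1\right) h{\left(288,33 \right)}} = \frac{97978291}{29506593 \left(\left(-1\right) 230\right)} = \frac{97978291}{29506593 \left(-230\right)} = \frac{97978291}{29506593} \left(- \frac{1}{230}\right) = - \frac{97978291}{6786516390}$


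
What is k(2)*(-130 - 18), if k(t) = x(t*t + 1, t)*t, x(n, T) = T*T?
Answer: -1184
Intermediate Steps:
x(n, T) = T²
k(t) = t³ (k(t) = t²*t = t³)
k(2)*(-130 - 18) = 2³*(-130 - 18) = 8*(-148) = -1184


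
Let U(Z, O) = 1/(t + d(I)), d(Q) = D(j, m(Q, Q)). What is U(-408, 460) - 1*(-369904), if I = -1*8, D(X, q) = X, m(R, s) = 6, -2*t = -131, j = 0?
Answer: 48457426/131 ≈ 3.6990e+5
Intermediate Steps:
t = 131/2 (t = -½*(-131) = 131/2 ≈ 65.500)
I = -8
d(Q) = 0
U(Z, O) = 2/131 (U(Z, O) = 1/(131/2 + 0) = 1/(131/2) = 2/131)
U(-408, 460) - 1*(-369904) = 2/131 - 1*(-369904) = 2/131 + 369904 = 48457426/131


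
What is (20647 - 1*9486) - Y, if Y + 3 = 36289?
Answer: -25125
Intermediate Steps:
Y = 36286 (Y = -3 + 36289 = 36286)
(20647 - 1*9486) - Y = (20647 - 1*9486) - 1*36286 = (20647 - 9486) - 36286 = 11161 - 36286 = -25125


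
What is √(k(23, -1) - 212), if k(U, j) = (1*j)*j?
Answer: I*√211 ≈ 14.526*I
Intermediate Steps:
k(U, j) = j² (k(U, j) = j*j = j²)
√(k(23, -1) - 212) = √((-1)² - 212) = √(1 - 212) = √(-211) = I*√211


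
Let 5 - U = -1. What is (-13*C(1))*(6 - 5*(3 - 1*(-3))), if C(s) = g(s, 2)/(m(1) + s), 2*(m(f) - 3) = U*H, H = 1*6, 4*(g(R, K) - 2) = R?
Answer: 351/11 ≈ 31.909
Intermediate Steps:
g(R, K) = 2 + R/4
H = 6
U = 6 (U = 5 - 1*(-1) = 5 + 1 = 6)
m(f) = 21 (m(f) = 3 + (6*6)/2 = 3 + (½)*36 = 3 + 18 = 21)
C(s) = (2 + s/4)/(21 + s)
(-13*C(1))*(6 - 5*(3 - 1*(-3))) = (-13*(8 + 1)/(4*(21 + 1)))*(6 - 5*(3 - 1*(-3))) = (-13*9/(4*22))*(6 - 5*(3 + 3)) = (-13*9/(4*22))*(6 - 5*6) = (-13*9/88)*(6 - 30) = -117/88*(-24) = 351/11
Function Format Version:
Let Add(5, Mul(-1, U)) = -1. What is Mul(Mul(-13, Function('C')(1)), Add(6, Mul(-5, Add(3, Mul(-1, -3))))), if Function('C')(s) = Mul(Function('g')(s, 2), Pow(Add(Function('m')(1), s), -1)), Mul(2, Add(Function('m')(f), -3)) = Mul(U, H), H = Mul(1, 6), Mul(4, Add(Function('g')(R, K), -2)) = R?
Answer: Rational(351, 11) ≈ 31.909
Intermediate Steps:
Function('g')(R, K) = Add(2, Mul(Rational(1, 4), R))
H = 6
U = 6 (U = Add(5, Mul(-1, -1)) = Add(5, 1) = 6)
Function('m')(f) = 21 (Function('m')(f) = Add(3, Mul(Rational(1, 2), Mul(6, 6))) = Add(3, Mul(Rational(1, 2), 36)) = Add(3, 18) = 21)
Function('C')(s) = Mul(Pow(Add(21, s), -1), Add(2, Mul(Rational(1, 4), s))) (Function('C')(s) = Mul(Add(2, Mul(Rational(1, 4), s)), Pow(Add(21, s), -1)) = Mul(Pow(Add(21, s), -1), Add(2, Mul(Rational(1, 4), s))))
Mul(Mul(-13, Function('C')(1)), Add(6, Mul(-5, Add(3, Mul(-1, -3))))) = Mul(Mul(-13, Mul(Rational(1, 4), Pow(Add(21, 1), -1), Add(8, 1))), Add(6, Mul(-5, Add(3, Mul(-1, -3))))) = Mul(Mul(-13, Mul(Rational(1, 4), Pow(22, -1), 9)), Add(6, Mul(-5, Add(3, 3)))) = Mul(Mul(-13, Mul(Rational(1, 4), Rational(1, 22), 9)), Add(6, Mul(-5, 6))) = Mul(Mul(-13, Rational(9, 88)), Add(6, -30)) = Mul(Rational(-117, 88), -24) = Rational(351, 11)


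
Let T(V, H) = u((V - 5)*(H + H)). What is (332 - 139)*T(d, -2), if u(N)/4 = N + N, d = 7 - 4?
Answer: 12352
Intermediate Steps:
d = 3
u(N) = 8*N (u(N) = 4*(N + N) = 4*(2*N) = 8*N)
T(V, H) = 16*H*(-5 + V) (T(V, H) = 8*((V - 5)*(H + H)) = 8*((-5 + V)*(2*H)) = 8*(2*H*(-5 + V)) = 16*H*(-5 + V))
(332 - 139)*T(d, -2) = (332 - 139)*(16*(-2)*(-5 + 3)) = 193*(16*(-2)*(-2)) = 193*64 = 12352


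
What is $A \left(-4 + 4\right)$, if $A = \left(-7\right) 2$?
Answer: $0$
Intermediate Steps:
$A = -14$
$A \left(-4 + 4\right) = - 14 \left(-4 + 4\right) = \left(-14\right) 0 = 0$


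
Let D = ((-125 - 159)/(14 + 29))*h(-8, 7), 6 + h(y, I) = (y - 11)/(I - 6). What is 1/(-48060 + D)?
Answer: -43/2059480 ≈ -2.0879e-5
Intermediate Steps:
h(y, I) = -6 + (-11 + y)/(-6 + I) (h(y, I) = -6 + (y - 11)/(I - 6) = -6 + (-11 + y)/(-6 + I))
D = 7100/43 (D = ((-125 - 159)/(14 + 29))*((25 - 8 - 6*7)/(-6 + 7)) = (-284/43)*((25 - 8 - 42)/1) = (-284*1/43)*(1*(-25)) = -284/43*(-25) = 7100/43 ≈ 165.12)
1/(-48060 + D) = 1/(-48060 + 7100/43) = 1/(-2059480/43) = -43/2059480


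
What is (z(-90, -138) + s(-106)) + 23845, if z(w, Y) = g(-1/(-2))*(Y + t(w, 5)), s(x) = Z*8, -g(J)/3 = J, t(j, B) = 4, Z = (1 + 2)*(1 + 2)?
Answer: 24118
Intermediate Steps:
Z = 9 (Z = 3*3 = 9)
g(J) = -3*J
s(x) = 72 (s(x) = 9*8 = 72)
z(w, Y) = -6 - 3*Y/2 (z(w, Y) = (-(-3)/(-2))*(Y + 4) = (-(-3)*(-1)/2)*(4 + Y) = (-3*1/2)*(4 + Y) = -3*(4 + Y)/2 = -6 - 3*Y/2)
(z(-90, -138) + s(-106)) + 23845 = ((-6 - 3/2*(-138)) + 72) + 23845 = ((-6 + 207) + 72) + 23845 = (201 + 72) + 23845 = 273 + 23845 = 24118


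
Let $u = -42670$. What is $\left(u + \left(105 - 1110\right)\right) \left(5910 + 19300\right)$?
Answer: $-1101046750$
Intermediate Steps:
$\left(u + \left(105 - 1110\right)\right) \left(5910 + 19300\right) = \left(-42670 + \left(105 - 1110\right)\right) \left(5910 + 19300\right) = \left(-42670 + \left(105 - 1110\right)\right) 25210 = \left(-42670 - 1005\right) 25210 = \left(-43675\right) 25210 = -1101046750$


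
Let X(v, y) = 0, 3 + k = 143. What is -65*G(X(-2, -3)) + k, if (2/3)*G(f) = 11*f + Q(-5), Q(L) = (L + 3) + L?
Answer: 1645/2 ≈ 822.50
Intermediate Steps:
k = 140 (k = -3 + 143 = 140)
Q(L) = 3 + 2*L (Q(L) = (3 + L) + L = 3 + 2*L)
G(f) = -21/2 + 33*f/2 (G(f) = 3*(11*f + (3 + 2*(-5)))/2 = 3*(11*f + (3 - 10))/2 = 3*(11*f - 7)/2 = 3*(-7 + 11*f)/2 = -21/2 + 33*f/2)
-65*G(X(-2, -3)) + k = -65*(-21/2 + (33/2)*0) + 140 = -65*(-21/2 + 0) + 140 = -65*(-21/2) + 140 = 1365/2 + 140 = 1645/2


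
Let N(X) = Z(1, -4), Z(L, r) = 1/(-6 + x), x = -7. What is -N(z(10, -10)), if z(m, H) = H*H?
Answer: 1/13 ≈ 0.076923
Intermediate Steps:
z(m, H) = H²
Z(L, r) = -1/13 (Z(L, r) = 1/(-6 - 7) = 1/(-13) = -1/13)
N(X) = -1/13
-N(z(10, -10)) = -1*(-1/13) = 1/13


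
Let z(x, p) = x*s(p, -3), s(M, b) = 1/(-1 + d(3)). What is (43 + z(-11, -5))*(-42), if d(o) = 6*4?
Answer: -41076/23 ≈ -1785.9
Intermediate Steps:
d(o) = 24
s(M, b) = 1/23 (s(M, b) = 1/(-1 + 24) = 1/23)
z(x, p) = x/23 (z(x, p) = x*(1/23) = x/23)
(43 + z(-11, -5))*(-42) = (43 + (1/23)*(-11))*(-42) = (43 - 11/23)*(-42) = (978/23)*(-42) = -41076/23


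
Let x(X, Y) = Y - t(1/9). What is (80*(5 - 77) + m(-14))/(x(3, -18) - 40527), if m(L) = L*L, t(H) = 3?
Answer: 1391/10137 ≈ 0.13722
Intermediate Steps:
m(L) = L²
x(X, Y) = -3 + Y (x(X, Y) = Y - 1*3 = Y - 3 = -3 + Y)
(80*(5 - 77) + m(-14))/(x(3, -18) - 40527) = (80*(5 - 77) + (-14)²)/((-3 - 18) - 40527) = (80*(-72) + 196)/(-21 - 40527) = (-5760 + 196)/(-40548) = -5564*(-1/40548) = 1391/10137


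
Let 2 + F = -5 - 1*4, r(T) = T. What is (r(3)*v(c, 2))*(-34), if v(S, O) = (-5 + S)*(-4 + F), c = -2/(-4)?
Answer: -6885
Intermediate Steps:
F = -11 (F = -2 + (-5 - 1*4) = -2 + (-5 - 4) = -2 - 9 = -11)
c = 1/2 (c = -2*(-1/4) = 1/2 ≈ 0.50000)
v(S, O) = 75 - 15*S (v(S, O) = (-5 + S)*(-4 - 11) = (-5 + S)*(-15) = 75 - 15*S)
(r(3)*v(c, 2))*(-34) = (3*(75 - 15*1/2))*(-34) = (3*(75 - 15/2))*(-34) = (3*(135/2))*(-34) = (405/2)*(-34) = -6885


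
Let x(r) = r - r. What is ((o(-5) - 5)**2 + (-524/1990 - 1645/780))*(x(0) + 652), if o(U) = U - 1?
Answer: 3001383059/38805 ≈ 77345.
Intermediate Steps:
o(U) = -1 + U
x(r) = 0
((o(-5) - 5)**2 + (-524/1990 - 1645/780))*(x(0) + 652) = (((-1 - 5) - 5)**2 + (-524/1990 - 1645/780))*(0 + 652) = ((-6 - 5)**2 + (-524*1/1990 - 1645*1/780))*652 = ((-11)**2 + (-262/995 - 329/156))*652 = (121 - 368227/155220)*652 = (18413393/155220)*652 = 3001383059/38805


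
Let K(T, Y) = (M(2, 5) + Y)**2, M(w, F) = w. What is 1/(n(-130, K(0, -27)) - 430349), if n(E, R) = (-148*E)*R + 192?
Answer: 1/11594843 ≈ 8.6245e-8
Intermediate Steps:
K(T, Y) = (2 + Y)**2
n(E, R) = 192 - 148*E*R (n(E, R) = -148*E*R + 192 = 192 - 148*E*R)
1/(n(-130, K(0, -27)) - 430349) = 1/((192 - 148*(-130)*(2 - 27)**2) - 430349) = 1/((192 - 148*(-130)*(-25)**2) - 430349) = 1/((192 - 148*(-130)*625) - 430349) = 1/((192 + 12025000) - 430349) = 1/(12025192 - 430349) = 1/11594843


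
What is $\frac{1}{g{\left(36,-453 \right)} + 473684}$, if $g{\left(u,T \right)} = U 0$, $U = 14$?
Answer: $\frac{1}{473684} \approx 2.1111 \cdot 10^{-6}$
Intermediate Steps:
$g{\left(u,T \right)} = 0$ ($g{\left(u,T \right)} = 14 \cdot 0 = 0$)
$\frac{1}{g{\left(36,-453 \right)} + 473684} = \frac{1}{0 + 473684} = \frac{1}{473684}$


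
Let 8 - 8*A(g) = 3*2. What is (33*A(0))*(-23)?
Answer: -759/4 ≈ -189.75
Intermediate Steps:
A(g) = ¼ (A(g) = 1 - 3*2/8 = 1 - ⅛*6 = 1 - ¾ = ¼)
(33*A(0))*(-23) = (33*(¼))*(-23) = (33/4)*(-23) = -759/4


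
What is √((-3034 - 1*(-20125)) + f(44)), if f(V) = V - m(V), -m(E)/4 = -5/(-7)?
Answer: √839755/7 ≈ 130.91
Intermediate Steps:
m(E) = -20/7 (m(E) = -(-20)/(-7) = -(-20)*(-1)/7 = -4*5/7 = -20/7)
f(V) = 20/7 + V (f(V) = V - 1*(-20/7) = V + 20/7 = 20/7 + V)
√((-3034 - 1*(-20125)) + f(44)) = √((-3034 - 1*(-20125)) + (20/7 + 44)) = √((-3034 + 20125) + 328/7) = √(17091 + 328/7) = √(119965/7) = √839755/7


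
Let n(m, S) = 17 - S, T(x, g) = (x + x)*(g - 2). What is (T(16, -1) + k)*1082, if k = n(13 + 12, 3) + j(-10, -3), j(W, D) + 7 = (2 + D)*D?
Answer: -93052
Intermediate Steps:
T(x, g) = 2*x*(-2 + g) (T(x, g) = (2*x)*(-2 + g) = 2*x*(-2 + g))
j(W, D) = -7 + D*(2 + D) (j(W, D) = -7 + (2 + D)*D = -7 + D*(2 + D))
k = 10 (k = (17 - 1*3) + (-7 + (-3)² + 2*(-3)) = (17 - 3) + (-7 + 9 - 6) = 14 - 4 = 10)
(T(16, -1) + k)*1082 = (2*16*(-2 - 1) + 10)*1082 = (2*16*(-3) + 10)*1082 = (-96 + 10)*1082 = -86*1082 = -93052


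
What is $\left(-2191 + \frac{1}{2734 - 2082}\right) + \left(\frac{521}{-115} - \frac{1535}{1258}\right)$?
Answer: $- \frac{103604003303}{47162420} \approx -2196.8$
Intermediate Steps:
$\left(-2191 + \frac{1}{2734 - 2082}\right) + \left(\frac{521}{-115} - \frac{1535}{1258}\right) = \left(-2191 + \frac{1}{652}\right) + \left(521 \left(- \frac{1}{115}\right) - \frac{1535}{1258}\right) = \left(-2191 + \frac{1}{652}\right) - \frac{831943}{144670} = - \frac{1428531}{652} - \frac{831943}{144670} = - \frac{103604003303}{47162420}$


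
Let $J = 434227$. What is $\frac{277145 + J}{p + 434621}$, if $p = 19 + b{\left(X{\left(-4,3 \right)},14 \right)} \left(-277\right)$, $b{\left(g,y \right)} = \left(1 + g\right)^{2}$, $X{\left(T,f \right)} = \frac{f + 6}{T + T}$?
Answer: $\frac{45527808}{27816683} \approx 1.6367$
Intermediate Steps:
$X{\left(T,f \right)} = \frac{6 + f}{2 T}$
$p = \frac{939}{64}$ ($p = 19 + \left(1 + \frac{6 + 3}{2 \left(-4\right)}\right)^{2} \left(-277\right) = 19 + \left(1 + \frac{1}{2} \left(- \frac{1}{4}\right) 9\right)^{2} \left(-277\right) = 19 + \left(1 - \frac{9}{8}\right)^{2} \left(-277\right) = 19 + \left(- \frac{1}{8}\right)^{2} \left(-277\right) = 19 + \frac{1}{64} \left(-277\right) = 19 - \frac{277}{64} = \frac{939}{64} \approx 14.672$)
$\frac{277145 + J}{p + 434621} = \frac{277145 + 434227}{\frac{939}{64} + 434621} = \frac{711372}{\frac{27816683}{64}} = 711372 \cdot \frac{64}{27816683} = \frac{45527808}{27816683}$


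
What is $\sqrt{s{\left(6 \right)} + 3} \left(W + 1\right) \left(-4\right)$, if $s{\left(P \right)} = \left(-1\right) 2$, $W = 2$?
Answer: $-12$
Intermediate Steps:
$s{\left(P \right)} = -2$
$\sqrt{s{\left(6 \right)} + 3} \left(W + 1\right) \left(-4\right) = \sqrt{-2 + 3} \left(2 + 1\right) \left(-4\right) = \sqrt{1} \cdot 3 \left(-4\right) = 1 \cdot 3 \left(-4\right) = 3 \left(-4\right) = -12$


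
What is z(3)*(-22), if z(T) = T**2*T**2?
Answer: -1782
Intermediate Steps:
z(T) = T**4
z(3)*(-22) = 3**4*(-22) = 81*(-22) = -1782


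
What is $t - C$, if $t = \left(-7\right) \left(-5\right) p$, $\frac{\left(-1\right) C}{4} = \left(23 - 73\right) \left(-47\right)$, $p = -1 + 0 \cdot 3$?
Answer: $9365$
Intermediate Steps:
$p = -1$ ($p = -1 + 0 = -1$)
$C = -9400$ ($C = - 4 \left(23 - 73\right) \left(-47\right) = - 4 \left(\left(-50\right) \left(-47\right)\right) = \left(-4\right) 2350 = -9400$)
$t = -35$ ($t = \left(-7\right) \left(-5\right) \left(-1\right) = 35 \left(-1\right) = -35$)
$t - C = -35 - -9400 = -35 + 9400 = 9365$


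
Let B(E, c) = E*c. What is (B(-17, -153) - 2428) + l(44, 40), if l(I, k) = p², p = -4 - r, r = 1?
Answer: 198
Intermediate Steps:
p = -5 (p = -4 - 1*1 = -4 - 1 = -5)
l(I, k) = 25 (l(I, k) = (-5)² = 25)
(B(-17, -153) - 2428) + l(44, 40) = (-17*(-153) - 2428) + 25 = (2601 - 2428) + 25 = 173 + 25 = 198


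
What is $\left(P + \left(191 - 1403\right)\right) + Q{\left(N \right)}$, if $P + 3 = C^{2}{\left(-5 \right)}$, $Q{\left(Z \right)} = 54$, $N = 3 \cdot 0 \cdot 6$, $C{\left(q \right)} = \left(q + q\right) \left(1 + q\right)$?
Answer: $439$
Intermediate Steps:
$C{\left(q \right)} = 2 q \left(1 + q\right)$
$N = 0$ ($N = 0 \cdot 6 = 0$)
$P = 1597$ ($P = -3 + \left(2 \left(-5\right) \left(1 - 5\right)\right)^{2} = -3 + \left(2 \left(-5\right) \left(-4\right)\right)^{2} = -3 + 40^{2} = -3 + 1600 = 1597$)
$\left(P + \left(191 - 1403\right)\right) + Q{\left(N \right)} = \left(1597 + \left(191 - 1403\right)\right) + 54 = \left(1597 - 1212\right) + 54 = 385 + 54 = 439$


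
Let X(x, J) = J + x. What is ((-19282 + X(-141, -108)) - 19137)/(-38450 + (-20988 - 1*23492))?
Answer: 19334/41465 ≈ 0.46627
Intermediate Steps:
((-19282 + X(-141, -108)) - 19137)/(-38450 + (-20988 - 1*23492)) = ((-19282 + (-108 - 141)) - 19137)/(-38450 + (-20988 - 1*23492)) = ((-19282 - 249) - 19137)/(-38450 + (-20988 - 23492)) = (-19531 - 19137)/(-38450 - 44480) = -38668/(-82930) = -38668*(-1/82930) = 19334/41465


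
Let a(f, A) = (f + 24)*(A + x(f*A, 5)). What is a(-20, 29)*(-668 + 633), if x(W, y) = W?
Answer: 77140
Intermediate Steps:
a(f, A) = (24 + f)*(A + A*f) (a(f, A) = (f + 24)*(A + f*A) = (24 + f)*(A + A*f))
a(-20, 29)*(-668 + 633) = (29*(24 + (-20)² + 25*(-20)))*(-668 + 633) = (29*(24 + 400 - 500))*(-35) = (29*(-76))*(-35) = -2204*(-35) = 77140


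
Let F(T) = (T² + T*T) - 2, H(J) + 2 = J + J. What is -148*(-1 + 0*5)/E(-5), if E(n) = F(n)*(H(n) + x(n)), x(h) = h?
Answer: -37/204 ≈ -0.18137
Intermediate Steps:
H(J) = -2 + 2*J (H(J) = -2 + (J + J) = -2 + 2*J)
F(T) = -2 + 2*T² (F(T) = (T² + T²) - 2 = 2*T² - 2 = -2 + 2*T²)
E(n) = (-2 + 2*n²)*(-2 + 3*n) (E(n) = (-2 + 2*n²)*((-2 + 2*n) + n) = (-2 + 2*n²)*(-2 + 3*n))
-148*(-1 + 0*5)/E(-5) = -148*(-1 + 0*5)/(2*(-1 + (-5)²)*(-2 + 3*(-5))) = -148*(-1 + 0)/(2*(-1 + 25)*(-2 - 15)) = -(-148)/(2*24*(-17)) = -(-148)/(-816) = -(-148)*(-1)/816 = -148*1/816 = -37/204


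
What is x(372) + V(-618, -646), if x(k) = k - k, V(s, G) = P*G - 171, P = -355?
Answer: 229159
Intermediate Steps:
V(s, G) = -171 - 355*G (V(s, G) = -355*G - 171 = -171 - 355*G)
x(k) = 0
x(372) + V(-618, -646) = 0 + (-171 - 355*(-646)) = 0 + (-171 + 229330) = 0 + 229159 = 229159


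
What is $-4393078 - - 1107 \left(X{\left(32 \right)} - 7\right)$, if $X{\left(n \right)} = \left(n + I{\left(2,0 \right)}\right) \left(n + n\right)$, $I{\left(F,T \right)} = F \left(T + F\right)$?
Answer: $-1850299$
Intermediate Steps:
$I{\left(F,T \right)} = F \left(F + T\right)$
$X{\left(n \right)} = 2 n \left(4 + n\right)$ ($X{\left(n \right)} = \left(n + 2 \left(2 + 0\right)\right) \left(n + n\right) = \left(n + 2 \cdot 2\right) 2 n = \left(n + 4\right) 2 n = \left(4 + n\right) 2 n = 2 n \left(4 + n\right)$)
$-4393078 - - 1107 \left(X{\left(32 \right)} - 7\right) = -4393078 - - 1107 \left(2 \cdot 32 \left(4 + 32\right) - 7\right) = -4393078 - - 1107 \left(2 \cdot 32 \cdot 36 - 7\right) = -4393078 - - 1107 \left(2304 - 7\right) = -4393078 - \left(-1107\right) 2297 = -4393078 - -2542779 = -4393078 + 2542779 = -1850299$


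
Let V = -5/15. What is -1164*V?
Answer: 388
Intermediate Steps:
V = -⅓ (V = -5*1/15 = -⅓ ≈ -0.33333)
-1164*V = -1164*(-⅓) = 388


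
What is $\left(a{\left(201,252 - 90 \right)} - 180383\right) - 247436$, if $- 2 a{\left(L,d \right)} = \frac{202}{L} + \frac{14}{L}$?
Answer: $- \frac{28663909}{67} \approx -4.2782 \cdot 10^{5}$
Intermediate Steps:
$a{\left(L,d \right)} = - \frac{108}{L}$ ($a{\left(L,d \right)} = - \frac{\frac{202}{L} + \frac{14}{L}}{2} = - \frac{216 \frac{1}{L}}{2} = - \frac{108}{L}$)
$\left(a{\left(201,252 - 90 \right)} - 180383\right) - 247436 = \left(- \frac{108}{201} - 180383\right) - 247436 = \left(\left(-108\right) \frac{1}{201} - 180383\right) - 247436 = \left(- \frac{36}{67} - 180383\right) - 247436 = - \frac{12085697}{67} - 247436 = - \frac{28663909}{67}$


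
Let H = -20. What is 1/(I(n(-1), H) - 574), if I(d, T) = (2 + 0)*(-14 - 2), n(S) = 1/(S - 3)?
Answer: -1/606 ≈ -0.0016502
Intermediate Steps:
n(S) = 1/(-3 + S)
I(d, T) = -32 (I(d, T) = 2*(-16) = -32)
1/(I(n(-1), H) - 574) = 1/(-32 - 574) = 1/(-606) = -1/606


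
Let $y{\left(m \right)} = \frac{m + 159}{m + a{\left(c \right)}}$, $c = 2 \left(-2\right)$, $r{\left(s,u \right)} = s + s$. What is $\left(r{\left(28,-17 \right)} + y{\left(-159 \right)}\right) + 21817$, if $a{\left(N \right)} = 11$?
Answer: $21873$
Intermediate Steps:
$r{\left(s,u \right)} = 2 s$
$c = -4$
$y{\left(m \right)} = \frac{159 + m}{11 + m}$ ($y{\left(m \right)} = \frac{m + 159}{m + 11} = \frac{159 + m}{11 + m}$)
$\left(r{\left(28,-17 \right)} + y{\left(-159 \right)}\right) + 21817 = \left(2 \cdot 28 + \frac{159 - 159}{11 - 159}\right) + 21817 = \left(56 + \frac{1}{-148} \cdot 0\right) + 21817 = \left(56 - 0\right) + 21817 = \left(56 + 0\right) + 21817 = 56 + 21817 = 21873$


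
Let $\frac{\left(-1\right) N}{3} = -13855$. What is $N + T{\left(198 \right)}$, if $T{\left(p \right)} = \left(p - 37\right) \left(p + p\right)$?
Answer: $105321$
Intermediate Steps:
$N = 41565$ ($N = \left(-3\right) \left(-13855\right) = 41565$)
$T{\left(p \right)} = 2 p \left(-37 + p\right)$ ($T{\left(p \right)} = \left(-37 + p\right) 2 p = 2 p \left(-37 + p\right)$)
$N + T{\left(198 \right)} = 41565 + 2 \cdot 198 \left(-37 + 198\right) = 41565 + 2 \cdot 198 \cdot 161 = 41565 + 63756 = 105321$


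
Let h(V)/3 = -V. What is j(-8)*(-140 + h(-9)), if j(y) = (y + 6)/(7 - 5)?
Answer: 113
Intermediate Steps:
h(V) = -3*V (h(V) = 3*(-V) = -3*V)
j(y) = 3 + y/2 (j(y) = (6 + y)/2 = (6 + y)*(½) = 3 + y/2)
j(-8)*(-140 + h(-9)) = (3 + (½)*(-8))*(-140 - 3*(-9)) = (3 - 4)*(-140 + 27) = -1*(-113) = 113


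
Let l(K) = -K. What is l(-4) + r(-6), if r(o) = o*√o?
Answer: 4 - 6*I*√6 ≈ 4.0 - 14.697*I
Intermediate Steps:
r(o) = o^(3/2)
l(-4) + r(-6) = -1*(-4) + (-6)^(3/2) = 4 - 6*I*√6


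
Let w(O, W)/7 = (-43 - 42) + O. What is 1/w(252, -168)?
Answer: 1/1169 ≈ 0.00085543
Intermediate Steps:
w(O, W) = -595 + 7*O (w(O, W) = 7*((-43 - 42) + O) = 7*(-85 + O) = -595 + 7*O)
1/w(252, -168) = 1/(-595 + 7*252) = 1/(-595 + 1764) = 1/1169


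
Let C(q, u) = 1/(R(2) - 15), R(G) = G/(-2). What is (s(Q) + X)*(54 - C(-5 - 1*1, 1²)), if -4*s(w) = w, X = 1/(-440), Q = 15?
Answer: -285623/1408 ≈ -202.86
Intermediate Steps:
R(G) = -G/2 (R(G) = G*(-½) = -G/2)
X = -1/440 ≈ -0.0022727
C(q, u) = -1/16 (C(q, u) = 1/(-½*2 - 15) = 1/(-1 - 15) = 1/(-16) = -1/16)
s(w) = -w/4
(s(Q) + X)*(54 - C(-5 - 1*1, 1²)) = (-¼*15 - 1/440)*(54 - 1*(-1/16)) = (-15/4 - 1/440)*(54 + 1/16) = -1651/440*865/16 = -285623/1408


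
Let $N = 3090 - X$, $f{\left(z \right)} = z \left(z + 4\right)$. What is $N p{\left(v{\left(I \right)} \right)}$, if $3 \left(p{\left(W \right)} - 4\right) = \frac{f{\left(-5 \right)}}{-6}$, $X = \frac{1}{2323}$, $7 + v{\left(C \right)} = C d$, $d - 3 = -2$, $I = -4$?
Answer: $\frac{480930623}{41814} \approx 11502.0$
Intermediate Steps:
$d = 1$ ($d = 3 - 2 = 1$)
$f{\left(z \right)} = z \left(4 + z\right)$
$v{\left(C \right)} = -7 + C$ ($v{\left(C \right)} = -7 + C 1 = -7 + C$)
$X = \frac{1}{2323} \approx 0.00043048$
$N = \frac{7178069}{2323}$ ($N = 3090 - \frac{1}{2323} = \frac{7178069}{2323} \approx 3090.0$)
$p{\left(W \right)} = \frac{67}{18}$ ($p{\left(W \right)} = 4 + \frac{- 5 \left(4 - 5\right) \frac{1}{-6}}{3} = 4 + \frac{\left(-5\right) \left(-1\right) \left(- \frac{1}{6}\right)}{3} = 4 + \frac{5 \left(- \frac{1}{6}\right)}{3} = 4 + \frac{1}{3} \left(- \frac{5}{6}\right) = 4 - \frac{5}{18} = \frac{67}{18}$)
$N p{\left(v{\left(I \right)} \right)} = \frac{7178069}{2323} \cdot \frac{67}{18} = \frac{480930623}{41814}$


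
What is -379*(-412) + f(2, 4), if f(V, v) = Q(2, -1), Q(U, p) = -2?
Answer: 156146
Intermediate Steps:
f(V, v) = -2
-379*(-412) + f(2, 4) = -379*(-412) - 2 = 156148 - 2 = 156146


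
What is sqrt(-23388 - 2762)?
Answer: 5*I*sqrt(1046) ≈ 161.71*I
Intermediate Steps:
sqrt(-23388 - 2762) = sqrt(-26150) = 5*I*sqrt(1046)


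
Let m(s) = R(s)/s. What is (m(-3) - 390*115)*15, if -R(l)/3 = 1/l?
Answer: -672755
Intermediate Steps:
R(l) = -3/l
m(s) = -3/s² (m(s) = (-3/s)/s = -3/s²)
(m(-3) - 390*115)*15 = (-3/(-3)² - 390*115)*15 = (-3*⅑ - 44850)*15 = (-⅓ - 44850)*15 = -134551/3*15 = -672755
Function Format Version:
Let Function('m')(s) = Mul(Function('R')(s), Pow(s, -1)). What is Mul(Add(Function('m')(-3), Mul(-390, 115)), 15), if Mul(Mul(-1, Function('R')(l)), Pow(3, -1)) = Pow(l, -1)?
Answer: -672755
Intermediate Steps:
Function('R')(l) = Mul(-3, Pow(l, -1))
Function('m')(s) = Mul(-3, Pow(s, -2)) (Function('m')(s) = Mul(Mul(-3, Pow(s, -1)), Pow(s, -1)) = Mul(-3, Pow(s, -2)))
Mul(Add(Function('m')(-3), Mul(-390, 115)), 15) = Mul(Add(Mul(-3, Pow(-3, -2)), Mul(-390, 115)), 15) = Mul(Add(Mul(-3, Rational(1, 9)), -44850), 15) = Mul(Add(Rational(-1, 3), -44850), 15) = Mul(Rational(-134551, 3), 15) = -672755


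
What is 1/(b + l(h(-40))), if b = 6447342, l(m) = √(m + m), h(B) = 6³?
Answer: 1074557/6928036477422 - √3/3464018238711 ≈ 1.5510e-7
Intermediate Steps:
h(B) = 216
l(m) = √2*√m (l(m) = √(2*m) = √2*√m)
1/(b + l(h(-40))) = 1/(6447342 + √2*√216) = 1/(6447342 + √2*(6*√6)) = 1/(6447342 + 12*√3)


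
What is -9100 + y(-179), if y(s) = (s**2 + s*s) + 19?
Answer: 55001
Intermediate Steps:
y(s) = 19 + 2*s**2 (y(s) = (s**2 + s**2) + 19 = 2*s**2 + 19 = 19 + 2*s**2)
-9100 + y(-179) = -9100 + (19 + 2*(-179)**2) = -9100 + (19 + 2*32041) = -9100 + (19 + 64082) = -9100 + 64101 = 55001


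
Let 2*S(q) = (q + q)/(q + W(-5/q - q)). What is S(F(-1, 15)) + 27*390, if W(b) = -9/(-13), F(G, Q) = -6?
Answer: 242216/23 ≈ 10531.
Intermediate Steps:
W(b) = 9/13 (W(b) = -9*(-1/13) = 9/13)
S(q) = q/(9/13 + q) (S(q) = ((q + q)/(q + 9/13))/2 = ((2*q)/(9/13 + q))/2 = (2*q/(9/13 + q))/2 = q/(9/13 + q))
S(F(-1, 15)) + 27*390 = 13*(-6)/(9 + 13*(-6)) + 27*390 = 13*(-6)/(9 - 78) + 10530 = 13*(-6)/(-69) + 10530 = 13*(-6)*(-1/69) + 10530 = 26/23 + 10530 = 242216/23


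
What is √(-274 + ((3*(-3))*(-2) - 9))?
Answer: I*√265 ≈ 16.279*I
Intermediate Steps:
√(-274 + ((3*(-3))*(-2) - 9)) = √(-274 + (-9*(-2) - 9)) = √(-274 + (18 - 9)) = √(-274 + 9) = √(-265) = I*√265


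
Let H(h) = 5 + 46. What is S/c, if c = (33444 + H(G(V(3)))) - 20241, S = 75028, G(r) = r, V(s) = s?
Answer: 37514/6627 ≈ 5.6608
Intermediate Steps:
H(h) = 51
c = 13254 (c = (33444 + 51) - 20241 = 33495 - 20241 = 13254)
S/c = 75028/13254 = 75028*(1/13254) = 37514/6627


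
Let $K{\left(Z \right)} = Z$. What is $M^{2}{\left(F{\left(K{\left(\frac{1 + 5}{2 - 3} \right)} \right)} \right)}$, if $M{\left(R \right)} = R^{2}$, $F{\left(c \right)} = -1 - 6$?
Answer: $2401$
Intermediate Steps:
$F{\left(c \right)} = -7$ ($F{\left(c \right)} = -1 - 6 = -7$)
$M^{2}{\left(F{\left(K{\left(\frac{1 + 5}{2 - 3} \right)} \right)} \right)} = \left(\left(-7\right)^{2}\right)^{2} = 49^{2} = 2401$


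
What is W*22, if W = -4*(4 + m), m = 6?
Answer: -880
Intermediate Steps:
W = -40 (W = -4*(4 + 6) = -4*10 = -40)
W*22 = -40*22 = -880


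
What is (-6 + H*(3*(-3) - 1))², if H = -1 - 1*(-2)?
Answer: 256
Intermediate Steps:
H = 1 (H = -1 + 2 = 1)
(-6 + H*(3*(-3) - 1))² = (-6 + 1*(3*(-3) - 1))² = (-6 + 1*(-9 - 1))² = (-6 + 1*(-10))² = (-6 - 10)² = (-16)² = 256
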